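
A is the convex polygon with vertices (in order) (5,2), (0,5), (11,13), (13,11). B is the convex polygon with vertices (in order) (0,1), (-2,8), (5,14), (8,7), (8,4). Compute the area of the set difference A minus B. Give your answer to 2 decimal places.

|A| = 53.5, |A∩B| = 31.4255.
|A ∖ B| = |A| − |A∩B| = 53.5 − 31.4255 = 22.07.

22.07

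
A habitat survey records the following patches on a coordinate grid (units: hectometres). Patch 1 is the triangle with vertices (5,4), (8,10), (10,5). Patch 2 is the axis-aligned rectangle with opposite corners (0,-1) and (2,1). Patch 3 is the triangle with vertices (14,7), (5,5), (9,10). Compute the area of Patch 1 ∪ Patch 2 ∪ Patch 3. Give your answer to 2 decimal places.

By inclusion–exclusion:
Individual areas: |Patch 1| = 13.5, |Patch 2| = 4, |Patch 3| = 18.5.
|Patch 1∩Patch 2| = 0.
|Patch 1∩Patch 3| = 7.4802.
|Patch 2∩Patch 3| = 0.
|Patch 1∩Patch 2∩Patch 3| = 0.
|Patch 1 ∪ Patch 2 ∪ Patch 3| = 36 − 7.4802 + 0 = 28.52.

28.52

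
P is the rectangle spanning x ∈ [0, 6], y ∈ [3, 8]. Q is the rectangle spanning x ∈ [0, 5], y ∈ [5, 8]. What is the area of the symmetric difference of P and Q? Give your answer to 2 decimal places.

15.00

|P∩Q|: x∈[0,5], y∈[5,8] → 5·3 = 15.
|P △ Q| = |P| + |Q| − 2·|P∩Q| = 30 + 15 − 30 = 15.00.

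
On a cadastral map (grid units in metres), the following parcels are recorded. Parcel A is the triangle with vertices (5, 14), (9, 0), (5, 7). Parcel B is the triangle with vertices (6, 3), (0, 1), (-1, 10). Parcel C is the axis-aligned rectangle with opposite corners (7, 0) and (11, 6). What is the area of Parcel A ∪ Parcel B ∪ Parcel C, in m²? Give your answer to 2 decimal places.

By inclusion–exclusion:
Individual areas: |Parcel A| = 14, |Parcel B| = 28, |Parcel C| = 24.
|Parcel A∩Parcel B| = 0.
|Parcel A∩Parcel C| = 3.3571.
|Parcel B∩Parcel C| = 0.
|Parcel A∩Parcel B∩Parcel C| = 0.
|Parcel A ∪ Parcel B ∪ Parcel C| = 66 − 3.3571 + 0 = 62.64.

62.64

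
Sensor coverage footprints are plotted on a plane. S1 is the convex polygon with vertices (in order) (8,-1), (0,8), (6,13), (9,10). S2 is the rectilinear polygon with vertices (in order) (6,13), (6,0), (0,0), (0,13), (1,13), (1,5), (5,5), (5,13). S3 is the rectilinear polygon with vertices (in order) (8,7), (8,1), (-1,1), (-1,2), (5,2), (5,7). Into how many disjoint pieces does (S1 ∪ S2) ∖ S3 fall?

(S1 ∪ S2) ∖ S3 splits into 2 disjoint pieces (area 6, area 67.2153).

2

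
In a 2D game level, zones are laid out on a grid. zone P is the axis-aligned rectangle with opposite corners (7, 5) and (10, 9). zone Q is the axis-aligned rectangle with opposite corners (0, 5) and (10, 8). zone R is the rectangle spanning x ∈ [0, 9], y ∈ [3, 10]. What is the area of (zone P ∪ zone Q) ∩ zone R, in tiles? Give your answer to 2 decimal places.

29.00

The region (zone P ∪ zone Q) ∩ zone R is the polygon with vertices (7,5), (0,5), (0,8), (7,8), (7,9), (9,9), (9,5).
By the shoelace formula its area is 29.00.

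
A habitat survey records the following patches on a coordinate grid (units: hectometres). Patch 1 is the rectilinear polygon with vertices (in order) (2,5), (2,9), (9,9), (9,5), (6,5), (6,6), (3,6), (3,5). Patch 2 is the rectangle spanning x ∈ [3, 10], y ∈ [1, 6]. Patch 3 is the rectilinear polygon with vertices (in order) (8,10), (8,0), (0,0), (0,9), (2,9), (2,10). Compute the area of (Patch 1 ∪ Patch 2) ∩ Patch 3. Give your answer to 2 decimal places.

The region (Patch 1 ∪ Patch 2) ∩ Patch 3 is the polygon with vertices (8,9), (8,1), (3,1), (3,5), (2,5), (2,9).
By the shoelace formula its area is 44.00.

44.00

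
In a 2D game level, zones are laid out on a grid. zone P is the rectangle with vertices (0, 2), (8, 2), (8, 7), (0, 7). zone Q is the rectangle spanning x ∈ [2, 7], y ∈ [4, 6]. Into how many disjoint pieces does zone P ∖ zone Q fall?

zone P ∖ zone Q is a single connected region.

1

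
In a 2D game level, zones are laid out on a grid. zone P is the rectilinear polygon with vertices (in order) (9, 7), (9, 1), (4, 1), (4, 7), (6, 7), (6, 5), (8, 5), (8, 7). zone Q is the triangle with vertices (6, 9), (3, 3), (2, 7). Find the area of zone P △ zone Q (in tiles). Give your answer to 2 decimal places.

|zone P| = 26, |zone Q| = 9, |zone P∩zone Q| = 1.
|zone P △ zone Q| = |zone P| + |zone Q| − 2·|zone P∩zone Q| = 26 + 9 − 2 = 33.00.

33.00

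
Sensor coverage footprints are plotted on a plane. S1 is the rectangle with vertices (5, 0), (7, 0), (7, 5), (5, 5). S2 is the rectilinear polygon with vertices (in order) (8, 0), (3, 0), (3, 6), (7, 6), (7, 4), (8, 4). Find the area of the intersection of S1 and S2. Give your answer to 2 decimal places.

The intersection is the polygon with vertices (7,0), (5,0), (5,5), (7,5), (7,4).
By the shoelace formula its area is 10.00.

10.00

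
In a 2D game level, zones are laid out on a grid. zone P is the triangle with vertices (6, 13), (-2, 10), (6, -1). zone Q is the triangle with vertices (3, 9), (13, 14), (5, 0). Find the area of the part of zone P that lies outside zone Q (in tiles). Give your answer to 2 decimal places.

36.67

|zone P| = 56, |zone P∩zone Q| = 19.33.
|zone P ∖ zone Q| = |zone P| − |zone P∩zone Q| = 56 − 19.33 = 36.67.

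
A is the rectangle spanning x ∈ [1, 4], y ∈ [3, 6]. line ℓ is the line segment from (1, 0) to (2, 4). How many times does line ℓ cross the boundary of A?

The segment meets the boundary at (1.75,3).

1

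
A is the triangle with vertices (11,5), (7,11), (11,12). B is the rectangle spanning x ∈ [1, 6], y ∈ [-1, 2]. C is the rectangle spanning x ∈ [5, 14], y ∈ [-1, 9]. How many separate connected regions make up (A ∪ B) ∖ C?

(A ∪ B) ∖ C splits into 2 disjoint pieces (area 8.6667, area 12).

2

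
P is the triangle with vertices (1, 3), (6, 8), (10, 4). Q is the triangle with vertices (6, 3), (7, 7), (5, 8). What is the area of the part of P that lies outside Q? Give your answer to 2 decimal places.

15.82

|P| = 20, |P∩Q| = 4.1801.
|P ∖ Q| = |P| − |P∩Q| = 20 − 4.1801 = 15.82.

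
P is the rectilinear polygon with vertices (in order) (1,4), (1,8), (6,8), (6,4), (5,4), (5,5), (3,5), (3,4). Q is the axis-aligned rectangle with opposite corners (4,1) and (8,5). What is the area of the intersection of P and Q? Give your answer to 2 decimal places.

1.00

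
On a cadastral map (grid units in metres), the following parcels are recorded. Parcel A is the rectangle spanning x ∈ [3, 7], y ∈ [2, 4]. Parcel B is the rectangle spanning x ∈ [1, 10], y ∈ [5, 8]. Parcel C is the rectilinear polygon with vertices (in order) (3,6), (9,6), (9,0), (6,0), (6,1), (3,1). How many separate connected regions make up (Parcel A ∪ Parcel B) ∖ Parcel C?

1

(Parcel A ∪ Parcel B) ∖ Parcel C is a single connected region.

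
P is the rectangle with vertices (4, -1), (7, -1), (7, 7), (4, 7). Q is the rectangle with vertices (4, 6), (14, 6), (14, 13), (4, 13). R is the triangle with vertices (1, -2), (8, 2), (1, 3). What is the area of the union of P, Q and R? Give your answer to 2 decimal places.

By inclusion–exclusion:
Individual areas: |P| = 24, |Q| = 70, |R| = 17.5.
|P∩Q|: x∈[4,7], y∈[6,7] → 3·1 = 3.
|P∩R| = 5.3571.
|Q∩R| = 0.
|P∩Q∩R| = 0.
|P ∪ Q ∪ R| = 111.5 − 8.3571 + 0 = 103.14.

103.14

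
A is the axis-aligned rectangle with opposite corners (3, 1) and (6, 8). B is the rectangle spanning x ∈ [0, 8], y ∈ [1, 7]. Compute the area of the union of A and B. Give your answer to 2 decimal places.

51.00

By inclusion–exclusion:
Individual areas: |A| = 21, |B| = 48.
|A∩B|: x∈[3,6], y∈[1,7] → 3·6 = 18.
|A ∪ B| = 69 − 18 = 51.00.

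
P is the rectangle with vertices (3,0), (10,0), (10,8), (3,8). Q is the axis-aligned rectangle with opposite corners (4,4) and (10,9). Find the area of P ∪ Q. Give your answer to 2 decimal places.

62.00

By inclusion–exclusion:
Individual areas: |P| = 56, |Q| = 30.
|P∩Q|: x∈[4,10], y∈[4,8] → 6·4 = 24.
|P ∪ Q| = 86 − 24 = 62.00.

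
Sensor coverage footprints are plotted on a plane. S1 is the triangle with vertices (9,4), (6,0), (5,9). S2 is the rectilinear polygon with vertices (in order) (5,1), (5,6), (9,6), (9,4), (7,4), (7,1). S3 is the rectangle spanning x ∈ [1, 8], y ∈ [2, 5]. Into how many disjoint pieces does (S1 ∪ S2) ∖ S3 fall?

2

(S1 ∪ S2) ∖ S3 splits into 2 disjoint pieces (area 2.5972, area 8.7667).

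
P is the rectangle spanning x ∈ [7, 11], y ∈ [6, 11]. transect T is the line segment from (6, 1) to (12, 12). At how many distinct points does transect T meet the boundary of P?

2

The segment meets the boundary at (11,10.167), (8.727,6).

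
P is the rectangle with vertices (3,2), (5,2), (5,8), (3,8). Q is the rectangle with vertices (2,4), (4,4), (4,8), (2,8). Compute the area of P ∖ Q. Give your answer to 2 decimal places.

|P∩Q|: x∈[3,4], y∈[4,8] → 1·4 = 4.
|P| = 12.
|P ∖ Q| = |P| − |P∩Q| = 12 − 4 = 8.00.

8.00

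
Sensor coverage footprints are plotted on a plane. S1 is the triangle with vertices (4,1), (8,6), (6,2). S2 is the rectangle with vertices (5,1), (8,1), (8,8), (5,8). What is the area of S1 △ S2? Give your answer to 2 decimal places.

|S1| = 3, |S2| = 21, |S1∩S2| = 2.625.
|S1 △ S2| = |S1| + |S2| − 2·|S1∩S2| = 3 + 21 − 5.25 = 18.75.

18.75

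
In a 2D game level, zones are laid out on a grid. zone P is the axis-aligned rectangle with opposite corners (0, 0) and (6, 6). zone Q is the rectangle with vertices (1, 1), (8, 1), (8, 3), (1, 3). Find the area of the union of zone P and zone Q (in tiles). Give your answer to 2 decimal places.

By inclusion–exclusion:
Individual areas: |zone P| = 36, |zone Q| = 14.
|zone P∩zone Q|: x∈[1,6], y∈[1,3] → 5·2 = 10.
|zone P ∪ zone Q| = 50 − 10 = 40.00.

40.00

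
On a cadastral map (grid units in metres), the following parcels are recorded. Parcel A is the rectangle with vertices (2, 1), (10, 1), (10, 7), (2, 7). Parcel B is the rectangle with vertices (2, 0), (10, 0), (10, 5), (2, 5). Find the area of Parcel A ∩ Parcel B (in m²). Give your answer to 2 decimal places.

|Parcel A∩Parcel B|: x∈[2,10], y∈[1,5] → 8·4 = 32.

32.00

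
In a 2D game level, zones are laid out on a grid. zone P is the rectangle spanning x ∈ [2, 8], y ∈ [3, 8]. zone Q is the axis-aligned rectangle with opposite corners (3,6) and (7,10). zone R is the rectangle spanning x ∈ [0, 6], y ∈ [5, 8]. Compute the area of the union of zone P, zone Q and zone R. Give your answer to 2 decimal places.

By inclusion–exclusion:
Individual areas: |zone P| = 30, |zone Q| = 16, |zone R| = 18.
|zone P∩zone Q|: x∈[3,7], y∈[6,8] → 4·2 = 8.
|zone P∩zone R|: x∈[2,6], y∈[5,8] → 4·3 = 12.
|zone Q∩zone R|: x∈[3,6], y∈[6,8] → 3·2 = 6.
|zone P∩zone Q∩zone R| = 6.
|zone P ∪ zone Q ∪ zone R| = 64 − 26 + 6 = 44.00.

44.00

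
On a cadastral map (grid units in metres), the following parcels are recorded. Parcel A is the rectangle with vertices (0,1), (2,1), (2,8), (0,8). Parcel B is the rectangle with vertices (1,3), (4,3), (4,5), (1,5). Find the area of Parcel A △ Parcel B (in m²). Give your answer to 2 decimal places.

16.00

|Parcel A∩Parcel B|: x∈[1,2], y∈[3,5] → 1·2 = 2.
|Parcel A △ Parcel B| = |Parcel A| + |Parcel B| − 2·|Parcel A∩Parcel B| = 14 + 6 − 4 = 16.00.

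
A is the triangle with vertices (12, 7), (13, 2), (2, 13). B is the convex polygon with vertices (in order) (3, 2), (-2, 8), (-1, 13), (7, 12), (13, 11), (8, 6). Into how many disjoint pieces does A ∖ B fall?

2

A ∖ B splits into 2 disjoint pieces (area 11.4375, area 0.0677).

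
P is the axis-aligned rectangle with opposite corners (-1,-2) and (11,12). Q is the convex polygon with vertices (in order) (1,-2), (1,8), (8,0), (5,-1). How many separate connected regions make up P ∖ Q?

1

P ∖ Q is a single connected region.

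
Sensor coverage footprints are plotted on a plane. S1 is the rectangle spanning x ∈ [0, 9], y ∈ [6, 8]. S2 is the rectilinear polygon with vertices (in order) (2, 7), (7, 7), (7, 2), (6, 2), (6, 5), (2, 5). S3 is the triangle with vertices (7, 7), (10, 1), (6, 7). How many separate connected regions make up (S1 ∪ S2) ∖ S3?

1

(S1 ∪ S2) ∖ S3 is a single connected region.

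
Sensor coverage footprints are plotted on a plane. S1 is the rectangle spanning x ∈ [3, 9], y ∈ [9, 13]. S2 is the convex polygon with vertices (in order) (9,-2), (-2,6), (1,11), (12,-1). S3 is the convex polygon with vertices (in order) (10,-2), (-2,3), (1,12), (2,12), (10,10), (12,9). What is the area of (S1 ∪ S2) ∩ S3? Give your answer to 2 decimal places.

|S1 ∪ S2| = 87.
|(S1 ∪ S2) ∩ S3| = 70.35.

70.35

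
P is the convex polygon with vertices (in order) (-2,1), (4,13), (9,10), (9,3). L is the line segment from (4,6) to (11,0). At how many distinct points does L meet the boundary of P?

1

The segment meets the boundary at (7.763,2.775).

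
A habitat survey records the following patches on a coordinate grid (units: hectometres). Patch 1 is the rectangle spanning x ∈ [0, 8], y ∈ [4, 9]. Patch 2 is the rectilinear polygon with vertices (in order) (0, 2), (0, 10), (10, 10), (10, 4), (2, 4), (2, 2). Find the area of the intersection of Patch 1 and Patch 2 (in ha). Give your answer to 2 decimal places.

The intersection is the polygon with vertices (8,9), (8,4), (2,4), (0,4), (0,9).
By the shoelace formula its area is 40.00.

40.00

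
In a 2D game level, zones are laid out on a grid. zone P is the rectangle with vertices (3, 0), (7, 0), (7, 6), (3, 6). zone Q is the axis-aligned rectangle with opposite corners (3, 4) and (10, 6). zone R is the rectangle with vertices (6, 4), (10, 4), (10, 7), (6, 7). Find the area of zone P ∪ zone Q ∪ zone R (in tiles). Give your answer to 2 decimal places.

By inclusion–exclusion:
Individual areas: |zone P| = 24, |zone Q| = 14, |zone R| = 12.
|zone P∩zone Q|: x∈[3,7], y∈[4,6] → 4·2 = 8.
|zone P∩zone R|: x∈[6,7], y∈[4,6] → 1·2 = 2.
|zone Q∩zone R|: x∈[6,10], y∈[4,6] → 4·2 = 8.
|zone P∩zone Q∩zone R| = 2.
|zone P ∪ zone Q ∪ zone R| = 50 − 18 + 2 = 34.00.

34.00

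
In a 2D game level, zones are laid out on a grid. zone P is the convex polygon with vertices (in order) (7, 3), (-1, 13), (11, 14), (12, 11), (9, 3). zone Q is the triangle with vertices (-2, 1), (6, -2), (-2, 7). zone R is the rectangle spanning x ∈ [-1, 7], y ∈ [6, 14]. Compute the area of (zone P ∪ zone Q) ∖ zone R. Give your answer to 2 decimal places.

|zone P ∪ zone Q| = 107.5.
|(zone P ∪ zone Q) ∩ zone R| = 39.0667.
|(zone P ∪ zone Q) ∖ zone R| = 107.5 − 39.0667 = 68.43.

68.43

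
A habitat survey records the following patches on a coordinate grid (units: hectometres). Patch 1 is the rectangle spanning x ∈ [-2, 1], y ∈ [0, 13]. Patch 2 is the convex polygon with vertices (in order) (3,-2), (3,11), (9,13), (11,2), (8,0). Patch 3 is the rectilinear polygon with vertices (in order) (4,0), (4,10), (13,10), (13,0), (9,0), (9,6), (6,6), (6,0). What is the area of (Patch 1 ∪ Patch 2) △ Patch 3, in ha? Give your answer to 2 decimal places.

|Patch 1 ∪ Patch 2| = 128.
|(Patch 1 ∪ Patch 2) ∩ Patch 3| = 43.5152.
|(Patch 1 ∪ Patch 2) △ Patch 3| = 128 + 72 − 87.0303 = 112.97.

112.97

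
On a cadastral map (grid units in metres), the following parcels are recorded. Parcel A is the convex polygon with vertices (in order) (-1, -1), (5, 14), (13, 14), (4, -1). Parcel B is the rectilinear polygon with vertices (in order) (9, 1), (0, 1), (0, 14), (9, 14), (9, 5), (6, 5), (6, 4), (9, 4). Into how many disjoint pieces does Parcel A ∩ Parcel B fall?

1

Parcel A ∩ Parcel B is a single connected region.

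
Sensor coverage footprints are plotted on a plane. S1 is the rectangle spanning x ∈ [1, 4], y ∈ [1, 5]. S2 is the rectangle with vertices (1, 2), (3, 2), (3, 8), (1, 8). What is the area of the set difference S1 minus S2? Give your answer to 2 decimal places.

6.00

|S1∩S2|: x∈[1,3], y∈[2,5] → 2·3 = 6.
|S1| = 12.
|S1 ∖ S2| = |S1| − |S1∩S2| = 12 − 6 = 6.00.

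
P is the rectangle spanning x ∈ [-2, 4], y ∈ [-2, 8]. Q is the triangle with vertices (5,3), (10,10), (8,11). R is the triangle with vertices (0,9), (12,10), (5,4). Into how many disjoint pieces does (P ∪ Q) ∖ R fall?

(P ∪ Q) ∖ R splits into 3 disjoint pieces (area 55.5, area 0.6447, area 1.8335).

3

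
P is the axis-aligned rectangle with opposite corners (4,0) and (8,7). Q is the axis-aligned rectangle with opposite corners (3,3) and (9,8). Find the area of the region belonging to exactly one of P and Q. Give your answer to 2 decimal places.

|P∩Q|: x∈[4,8], y∈[3,7] → 4·4 = 16.
|P △ Q| = |P| + |Q| − 2·|P∩Q| = 28 + 30 − 32 = 26.00.

26.00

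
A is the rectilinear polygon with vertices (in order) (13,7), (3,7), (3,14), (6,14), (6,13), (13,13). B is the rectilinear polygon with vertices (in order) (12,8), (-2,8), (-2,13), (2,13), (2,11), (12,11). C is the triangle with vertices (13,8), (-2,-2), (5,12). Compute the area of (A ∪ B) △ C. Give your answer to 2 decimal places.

|A ∪ B| = 86.
|(A ∪ B) ∩ C| = 29.25.
|(A ∪ B) △ C| = 86 + 70 − 58.5 = 97.50.

97.50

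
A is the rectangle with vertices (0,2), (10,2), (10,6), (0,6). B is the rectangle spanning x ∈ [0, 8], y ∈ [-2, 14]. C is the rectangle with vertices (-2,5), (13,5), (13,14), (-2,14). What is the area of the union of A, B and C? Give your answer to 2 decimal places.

By inclusion–exclusion:
Individual areas: |A| = 40, |B| = 128, |C| = 135.
|A∩B|: x∈[0,8], y∈[2,6] → 8·4 = 32.
|A∩C|: x∈[0,10], y∈[5,6] → 10·1 = 10.
|B∩C|: x∈[0,8], y∈[5,14] → 8·9 = 72.
|A∩B∩C| = 8.
|A ∪ B ∪ C| = 303 − 114 + 8 = 197.00.

197.00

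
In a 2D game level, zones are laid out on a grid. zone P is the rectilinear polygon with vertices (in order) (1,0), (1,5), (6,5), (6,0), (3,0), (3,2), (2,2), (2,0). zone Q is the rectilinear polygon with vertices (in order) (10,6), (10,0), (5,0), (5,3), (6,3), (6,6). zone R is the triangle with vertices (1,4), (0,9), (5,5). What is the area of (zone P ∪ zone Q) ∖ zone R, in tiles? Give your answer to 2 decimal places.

|zone P ∪ zone Q| = 47.
|(zone P ∪ zone Q) ∩ zone R| = 2.
|(zone P ∪ zone Q) ∖ zone R| = 47 − 2 = 45.00.

45.00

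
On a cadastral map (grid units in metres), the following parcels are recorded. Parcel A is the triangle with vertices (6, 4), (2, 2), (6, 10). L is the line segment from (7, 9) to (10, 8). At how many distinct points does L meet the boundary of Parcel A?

The segment lies entirely outside Parcel A and never meets its boundary.

0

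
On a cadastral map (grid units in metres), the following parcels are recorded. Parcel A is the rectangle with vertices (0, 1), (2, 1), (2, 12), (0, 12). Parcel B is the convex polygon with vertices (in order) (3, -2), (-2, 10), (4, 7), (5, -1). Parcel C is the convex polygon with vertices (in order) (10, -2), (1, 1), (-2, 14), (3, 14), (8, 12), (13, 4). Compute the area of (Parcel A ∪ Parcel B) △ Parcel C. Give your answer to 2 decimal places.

123.33

|Parcel A ∪ Parcel B| = 47.675.
|(Parcel A ∪ Parcel B) ∩ Parcel C| = 39.1737.
|(Parcel A ∪ Parcel B) △ Parcel C| = 47.675 + 154 − 78.3475 = 123.33.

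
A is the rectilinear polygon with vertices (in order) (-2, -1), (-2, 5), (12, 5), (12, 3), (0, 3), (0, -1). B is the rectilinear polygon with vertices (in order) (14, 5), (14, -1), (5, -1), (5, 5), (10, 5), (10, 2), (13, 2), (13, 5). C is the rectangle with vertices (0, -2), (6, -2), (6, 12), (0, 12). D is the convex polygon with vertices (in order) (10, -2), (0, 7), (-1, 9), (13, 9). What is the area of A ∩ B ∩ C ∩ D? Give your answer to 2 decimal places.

The intersection is the polygon with vertices (5,5), (6,5), (6,3), (5,3).
By the shoelace formula its area is 2.00.

2.00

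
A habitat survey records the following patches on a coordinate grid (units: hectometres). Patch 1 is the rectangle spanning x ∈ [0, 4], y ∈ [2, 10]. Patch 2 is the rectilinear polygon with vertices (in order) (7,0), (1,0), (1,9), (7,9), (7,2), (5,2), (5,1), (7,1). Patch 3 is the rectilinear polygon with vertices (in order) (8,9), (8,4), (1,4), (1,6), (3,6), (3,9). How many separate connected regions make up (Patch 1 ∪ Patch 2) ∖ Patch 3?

1

(Patch 1 ∪ Patch 2) ∖ Patch 3 is a single connected region.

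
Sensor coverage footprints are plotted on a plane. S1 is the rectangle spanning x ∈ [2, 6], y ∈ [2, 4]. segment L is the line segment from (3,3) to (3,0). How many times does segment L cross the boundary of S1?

1

The segment meets the boundary at (3,2).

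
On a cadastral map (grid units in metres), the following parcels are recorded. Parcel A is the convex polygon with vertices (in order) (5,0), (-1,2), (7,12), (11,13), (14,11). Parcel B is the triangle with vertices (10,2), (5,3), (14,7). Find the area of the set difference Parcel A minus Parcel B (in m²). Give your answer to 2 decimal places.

83.88

|Parcel A| = 86.5, |Parcel A∩Parcel B| = 2.6217.
|Parcel A ∖ Parcel B| = |Parcel A| − |Parcel A∩Parcel B| = 86.5 − 2.6217 = 83.88.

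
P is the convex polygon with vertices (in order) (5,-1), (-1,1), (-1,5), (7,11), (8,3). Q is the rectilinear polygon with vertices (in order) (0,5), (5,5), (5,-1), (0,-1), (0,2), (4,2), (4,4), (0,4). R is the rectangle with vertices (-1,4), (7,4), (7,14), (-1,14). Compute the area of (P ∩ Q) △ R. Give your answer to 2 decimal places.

87.83

|P ∩ Q| = 17.8333.
|(P ∩ Q) ∩ R| = 5.
|(P ∩ Q) △ R| = 17.8333 + 80 − 10 = 87.83.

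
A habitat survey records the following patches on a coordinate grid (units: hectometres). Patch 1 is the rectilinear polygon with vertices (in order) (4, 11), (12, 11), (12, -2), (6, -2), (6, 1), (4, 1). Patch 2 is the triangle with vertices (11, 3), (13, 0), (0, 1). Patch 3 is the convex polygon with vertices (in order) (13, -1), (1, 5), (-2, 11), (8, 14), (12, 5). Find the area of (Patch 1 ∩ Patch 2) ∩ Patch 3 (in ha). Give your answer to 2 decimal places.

8.71

The region (Patch 1 ∩ Patch 2) ∩ Patch 3 is the polygon with vertices (10.636,0.182), (6.6,2.2), (11,3), (12,1.5), (12,0.077).
By the shoelace formula its area is 8.71.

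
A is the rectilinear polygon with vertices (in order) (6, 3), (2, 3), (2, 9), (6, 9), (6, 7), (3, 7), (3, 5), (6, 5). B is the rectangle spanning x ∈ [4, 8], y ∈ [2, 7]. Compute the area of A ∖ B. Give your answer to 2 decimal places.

14.00

|A| = 18, |A∩B| = 4.
|A ∖ B| = |A| − |A∩B| = 18 − 4 = 14.00.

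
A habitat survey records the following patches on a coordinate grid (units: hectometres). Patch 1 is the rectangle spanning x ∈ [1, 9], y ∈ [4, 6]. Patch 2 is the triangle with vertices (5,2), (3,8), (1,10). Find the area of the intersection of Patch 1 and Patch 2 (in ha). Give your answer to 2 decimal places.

The intersection is the polygon with vertices (3.667,6), (4.333,4), (4,4), (3,6).
By the shoelace formula its area is 1.00.

1.00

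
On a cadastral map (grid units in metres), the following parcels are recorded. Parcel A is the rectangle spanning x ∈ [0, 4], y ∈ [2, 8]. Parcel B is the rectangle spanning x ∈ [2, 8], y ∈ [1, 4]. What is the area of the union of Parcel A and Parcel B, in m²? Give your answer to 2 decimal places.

By inclusion–exclusion:
Individual areas: |Parcel A| = 24, |Parcel B| = 18.
|Parcel A∩Parcel B|: x∈[2,4], y∈[2,4] → 2·2 = 4.
|Parcel A ∪ Parcel B| = 42 − 4 = 38.00.

38.00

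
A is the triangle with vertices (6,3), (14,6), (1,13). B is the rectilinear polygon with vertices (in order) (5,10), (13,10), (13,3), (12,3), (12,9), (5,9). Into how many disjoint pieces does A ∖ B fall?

2

A ∖ B splits into 2 disjoint pieces (area 43.1731, area 0.4567).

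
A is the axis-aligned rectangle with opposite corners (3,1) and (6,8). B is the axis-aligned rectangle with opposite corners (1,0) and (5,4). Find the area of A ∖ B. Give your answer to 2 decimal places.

15.00

|A∩B|: x∈[3,5], y∈[1,4] → 2·3 = 6.
|A| = 21.
|A ∖ B| = |A| − |A∩B| = 21 − 6 = 15.00.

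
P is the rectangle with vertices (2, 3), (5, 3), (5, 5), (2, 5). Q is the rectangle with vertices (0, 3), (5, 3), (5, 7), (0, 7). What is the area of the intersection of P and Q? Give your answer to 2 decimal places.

6.00

|P∩Q|: x∈[2,5], y∈[3,5] → 3·2 = 6.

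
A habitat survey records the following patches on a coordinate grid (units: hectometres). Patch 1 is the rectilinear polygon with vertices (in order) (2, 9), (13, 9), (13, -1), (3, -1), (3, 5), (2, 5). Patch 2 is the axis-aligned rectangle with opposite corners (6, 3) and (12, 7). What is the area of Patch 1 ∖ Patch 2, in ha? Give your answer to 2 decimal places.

80.00

|Patch 1| = 104, |Patch 1∩Patch 2| = 24.
|Patch 1 ∖ Patch 2| = |Patch 1| − |Patch 1∩Patch 2| = 104 − 24 = 80.00.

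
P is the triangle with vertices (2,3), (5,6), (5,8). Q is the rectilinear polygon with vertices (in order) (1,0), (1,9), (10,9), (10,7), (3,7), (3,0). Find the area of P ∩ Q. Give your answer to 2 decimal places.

0.63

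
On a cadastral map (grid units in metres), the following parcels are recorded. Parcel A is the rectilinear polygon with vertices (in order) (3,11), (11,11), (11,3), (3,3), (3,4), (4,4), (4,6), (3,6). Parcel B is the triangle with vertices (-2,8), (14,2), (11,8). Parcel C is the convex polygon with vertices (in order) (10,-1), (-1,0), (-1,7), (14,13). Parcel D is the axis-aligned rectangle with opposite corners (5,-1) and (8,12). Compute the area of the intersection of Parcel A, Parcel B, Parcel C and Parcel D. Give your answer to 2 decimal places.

The intersection is the polygon with vertices (8,8), (8,4.25), (5,5.375), (5,8).
By the shoelace formula its area is 9.56.

9.56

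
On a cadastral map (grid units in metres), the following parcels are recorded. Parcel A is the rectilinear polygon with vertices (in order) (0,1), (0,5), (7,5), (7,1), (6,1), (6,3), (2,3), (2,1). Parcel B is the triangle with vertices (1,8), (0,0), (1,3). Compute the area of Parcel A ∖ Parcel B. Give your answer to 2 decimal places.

|Parcel A| = 20, |Parcel A∩Parcel B| = 1.8333.
|Parcel A ∖ Parcel B| = |Parcel A| − |Parcel A∩Parcel B| = 20 − 1.8333 = 18.17.

18.17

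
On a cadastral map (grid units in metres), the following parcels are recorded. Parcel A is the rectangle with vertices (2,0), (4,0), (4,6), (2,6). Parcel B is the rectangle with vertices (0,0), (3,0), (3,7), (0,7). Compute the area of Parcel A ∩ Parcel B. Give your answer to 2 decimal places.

6.00

|Parcel A∩Parcel B|: x∈[2,3], y∈[0,6] → 1·6 = 6.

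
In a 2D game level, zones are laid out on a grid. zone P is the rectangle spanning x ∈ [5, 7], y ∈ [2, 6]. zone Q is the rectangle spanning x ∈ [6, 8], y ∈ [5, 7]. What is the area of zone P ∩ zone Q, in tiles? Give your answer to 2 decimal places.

|zone P∩zone Q|: x∈[6,7], y∈[5,6] → 1·1 = 1.

1.00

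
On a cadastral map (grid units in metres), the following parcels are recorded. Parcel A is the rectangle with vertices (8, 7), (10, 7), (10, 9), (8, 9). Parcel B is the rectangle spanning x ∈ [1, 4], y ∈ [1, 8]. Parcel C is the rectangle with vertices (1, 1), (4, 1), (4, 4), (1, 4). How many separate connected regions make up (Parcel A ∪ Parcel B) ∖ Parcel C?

(Parcel A ∪ Parcel B) ∖ Parcel C splits into 2 disjoint pieces (area 4, area 12).

2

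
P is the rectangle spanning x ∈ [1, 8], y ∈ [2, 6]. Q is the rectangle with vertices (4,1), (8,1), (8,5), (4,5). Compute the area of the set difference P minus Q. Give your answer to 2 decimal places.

16.00

|P∩Q|: x∈[4,8], y∈[2,5] → 4·3 = 12.
|P| = 28.
|P ∖ Q| = |P| − |P∩Q| = 28 − 12 = 16.00.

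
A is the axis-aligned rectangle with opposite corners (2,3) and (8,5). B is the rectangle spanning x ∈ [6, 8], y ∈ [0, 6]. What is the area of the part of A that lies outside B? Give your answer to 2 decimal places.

8.00

|A∩B|: x∈[6,8], y∈[3,5] → 2·2 = 4.
|A| = 12.
|A ∖ B| = |A| − |A∩B| = 12 − 4 = 8.00.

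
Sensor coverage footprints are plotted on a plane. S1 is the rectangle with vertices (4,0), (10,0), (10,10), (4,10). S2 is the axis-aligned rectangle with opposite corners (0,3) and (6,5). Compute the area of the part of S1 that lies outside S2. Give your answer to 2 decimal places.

|S1∩S2|: x∈[4,6], y∈[3,5] → 2·2 = 4.
|S1| = 60.
|S1 ∖ S2| = |S1| − |S1∩S2| = 60 − 4 = 56.00.

56.00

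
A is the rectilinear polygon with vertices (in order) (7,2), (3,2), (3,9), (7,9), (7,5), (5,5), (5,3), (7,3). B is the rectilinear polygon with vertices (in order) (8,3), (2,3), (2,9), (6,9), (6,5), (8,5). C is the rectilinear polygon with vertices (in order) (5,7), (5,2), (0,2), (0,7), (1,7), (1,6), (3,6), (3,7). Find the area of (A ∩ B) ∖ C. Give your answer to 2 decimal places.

8.00

|A ∩ B| = 16.
|(A ∩ B) ∩ C| = 8.
|(A ∩ B) ∖ C| = 16 − 8 = 8.00.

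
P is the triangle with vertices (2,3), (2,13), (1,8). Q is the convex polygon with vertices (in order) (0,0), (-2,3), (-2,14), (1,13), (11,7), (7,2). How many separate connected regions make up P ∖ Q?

P ∖ Q is a single connected region.

1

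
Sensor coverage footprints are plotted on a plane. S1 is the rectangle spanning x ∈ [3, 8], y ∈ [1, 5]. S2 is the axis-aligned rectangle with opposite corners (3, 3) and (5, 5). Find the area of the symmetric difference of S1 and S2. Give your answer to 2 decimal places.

|S1∩S2|: x∈[3,5], y∈[3,5] → 2·2 = 4.
|S1 △ S2| = |S1| + |S2| − 2·|S1∩S2| = 20 + 4 − 8 = 16.00.

16.00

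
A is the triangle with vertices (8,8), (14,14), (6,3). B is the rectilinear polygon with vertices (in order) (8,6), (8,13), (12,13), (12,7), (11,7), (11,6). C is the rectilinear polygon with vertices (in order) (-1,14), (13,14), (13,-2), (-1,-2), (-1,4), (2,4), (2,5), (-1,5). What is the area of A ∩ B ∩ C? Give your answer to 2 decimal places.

The intersection is the polygon with vertices (12,11.25), (8.182,6), (8,6), (8,8), (12,12).
By the shoelace formula its area is 5.98.

5.98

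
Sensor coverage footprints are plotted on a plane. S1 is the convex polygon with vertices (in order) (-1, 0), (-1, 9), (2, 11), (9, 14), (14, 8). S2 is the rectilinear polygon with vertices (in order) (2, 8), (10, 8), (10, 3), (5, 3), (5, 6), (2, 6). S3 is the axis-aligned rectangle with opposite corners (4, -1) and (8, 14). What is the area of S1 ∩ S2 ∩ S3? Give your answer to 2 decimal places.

The intersection is the polygon with vertices (5,6), (4,6), (4,8), (8,8), (8,4.8), (5,3.2).
By the shoelace formula its area is 14.00.

14.00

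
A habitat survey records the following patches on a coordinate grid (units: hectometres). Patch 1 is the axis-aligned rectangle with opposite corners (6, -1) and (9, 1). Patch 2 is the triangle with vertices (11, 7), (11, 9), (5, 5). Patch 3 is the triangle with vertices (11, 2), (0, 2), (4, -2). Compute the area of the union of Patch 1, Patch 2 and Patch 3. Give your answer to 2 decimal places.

31.00

By inclusion–exclusion:
Individual areas: |Patch 1| = 6, |Patch 2| = 6, |Patch 3| = 22.
|Patch 1∩Patch 2| = 0.
|Patch 1∩Patch 3| = 3.
|Patch 2∩Patch 3| = 0.
|Patch 1∩Patch 2∩Patch 3| = 0.
|Patch 1 ∪ Patch 2 ∪ Patch 3| = 34 − 3 + 0 = 31.00.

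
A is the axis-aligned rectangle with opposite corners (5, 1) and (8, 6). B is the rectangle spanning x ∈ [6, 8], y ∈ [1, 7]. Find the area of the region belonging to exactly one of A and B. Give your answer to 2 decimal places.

7.00

|A∩B|: x∈[6,8], y∈[1,6] → 2·5 = 10.
|A △ B| = |A| + |B| − 2·|A∩B| = 15 + 12 − 20 = 7.00.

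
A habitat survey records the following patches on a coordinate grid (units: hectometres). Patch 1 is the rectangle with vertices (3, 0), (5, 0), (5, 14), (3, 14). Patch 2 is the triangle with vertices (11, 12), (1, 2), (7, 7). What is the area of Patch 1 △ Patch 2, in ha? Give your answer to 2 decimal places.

|Patch 1| = 28, |Patch 2| = 5, |Patch 1∩Patch 2| = 1.
|Patch 1 △ Patch 2| = |Patch 1| + |Patch 2| − 2·|Patch 1∩Patch 2| = 28 + 5 − 2 = 31.00.

31.00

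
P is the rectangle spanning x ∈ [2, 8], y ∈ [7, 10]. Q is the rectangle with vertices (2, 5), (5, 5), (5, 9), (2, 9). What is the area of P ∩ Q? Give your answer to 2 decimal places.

|P∩Q|: x∈[2,5], y∈[7,9] → 3·2 = 6.

6.00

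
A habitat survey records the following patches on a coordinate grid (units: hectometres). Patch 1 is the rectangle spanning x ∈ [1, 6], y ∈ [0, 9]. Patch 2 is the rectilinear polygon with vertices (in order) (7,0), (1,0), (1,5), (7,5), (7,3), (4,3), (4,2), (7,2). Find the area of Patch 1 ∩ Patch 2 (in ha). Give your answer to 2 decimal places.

23.00

The intersection is the polygon with vertices (6,0), (1,0), (1,5), (6,5), (6,3), (4,3), (4,2), (6,2).
By the shoelace formula its area is 23.00.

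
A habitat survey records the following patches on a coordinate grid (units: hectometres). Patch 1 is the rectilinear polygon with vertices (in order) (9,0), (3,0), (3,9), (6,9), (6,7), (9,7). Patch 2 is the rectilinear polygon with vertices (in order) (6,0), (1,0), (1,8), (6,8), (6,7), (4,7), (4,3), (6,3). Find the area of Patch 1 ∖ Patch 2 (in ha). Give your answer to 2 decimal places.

32.00

|Patch 1| = 48, |Patch 1∩Patch 2| = 16.
|Patch 1 ∖ Patch 2| = |Patch 1| − |Patch 1∩Patch 2| = 48 − 16 = 32.00.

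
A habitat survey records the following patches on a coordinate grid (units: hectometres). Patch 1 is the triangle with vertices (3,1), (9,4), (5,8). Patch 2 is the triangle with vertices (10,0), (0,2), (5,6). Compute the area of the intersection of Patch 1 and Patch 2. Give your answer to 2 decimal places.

The intersection is the polygon with vertices (3.571,1.286), (3.108,1.378), (4.259,5.407), (5,6), (7.353,3.176).
By the shoelace formula its area is 9.87.

9.87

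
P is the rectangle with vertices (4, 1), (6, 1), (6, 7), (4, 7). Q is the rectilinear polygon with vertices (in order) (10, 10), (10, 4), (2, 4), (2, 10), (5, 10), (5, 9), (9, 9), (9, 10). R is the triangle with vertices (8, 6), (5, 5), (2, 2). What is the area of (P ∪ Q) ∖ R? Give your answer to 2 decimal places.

|P ∪ Q| = 50.
|(P ∪ Q) ∩ R| = 2.3333.
|(P ∪ Q) ∖ R| = 50 − 2.3333 = 47.67.

47.67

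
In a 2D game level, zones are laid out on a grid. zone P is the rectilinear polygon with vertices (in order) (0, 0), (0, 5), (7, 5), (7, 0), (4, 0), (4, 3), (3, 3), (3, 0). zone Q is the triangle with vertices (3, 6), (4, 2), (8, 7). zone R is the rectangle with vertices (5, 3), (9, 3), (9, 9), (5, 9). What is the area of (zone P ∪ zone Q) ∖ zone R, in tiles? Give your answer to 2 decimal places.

30.40

|zone P ∪ zone Q| = 37.9.
|(zone P ∪ zone Q) ∩ zone R| = 7.5.
|(zone P ∪ zone Q) ∖ zone R| = 37.9 − 7.5 = 30.40.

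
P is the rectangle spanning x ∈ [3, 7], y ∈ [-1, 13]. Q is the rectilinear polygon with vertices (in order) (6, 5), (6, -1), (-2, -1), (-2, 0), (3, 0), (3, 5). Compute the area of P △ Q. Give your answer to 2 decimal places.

43.00

|P| = 56, |Q| = 23, |P∩Q| = 18.
|P △ Q| = |P| + |Q| − 2·|P∩Q| = 56 + 23 − 36 = 43.00.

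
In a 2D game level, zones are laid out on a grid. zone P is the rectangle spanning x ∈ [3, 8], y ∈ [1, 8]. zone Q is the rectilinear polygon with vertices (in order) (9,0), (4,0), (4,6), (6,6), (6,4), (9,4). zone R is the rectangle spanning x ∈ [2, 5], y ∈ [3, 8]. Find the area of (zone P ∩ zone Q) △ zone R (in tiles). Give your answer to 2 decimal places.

25.00

|zone P ∩ zone Q| = 16.
|(zone P ∩ zone Q) ∩ zone R| = 3.
|(zone P ∩ zone Q) △ zone R| = 16 + 15 − 6 = 25.00.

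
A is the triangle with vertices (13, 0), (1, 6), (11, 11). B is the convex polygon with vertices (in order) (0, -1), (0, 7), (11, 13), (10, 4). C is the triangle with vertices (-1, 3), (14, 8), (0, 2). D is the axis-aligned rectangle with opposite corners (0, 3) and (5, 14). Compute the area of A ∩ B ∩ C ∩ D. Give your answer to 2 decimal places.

The intersection is the polygon with vertices (4.846,4.077), (3.8,4.6), (5,5), (5,4.143).
By the shoelace formula its area is 0.59.

0.59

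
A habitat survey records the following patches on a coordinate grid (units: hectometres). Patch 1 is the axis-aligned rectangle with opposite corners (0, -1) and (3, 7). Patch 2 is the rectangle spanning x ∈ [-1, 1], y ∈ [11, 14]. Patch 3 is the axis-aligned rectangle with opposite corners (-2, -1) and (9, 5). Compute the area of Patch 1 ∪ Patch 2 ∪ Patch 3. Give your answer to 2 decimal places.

By inclusion–exclusion:
Individual areas: |Patch 1| = 24, |Patch 2| = 6, |Patch 3| = 66.
|Patch 1∩Patch 2| = 0 (no overlap).
|Patch 1∩Patch 3|: x∈[0,3], y∈[-1,5] → 3·6 = 18.
|Patch 2∩Patch 3| = 0 (no overlap).
|Patch 1∩Patch 2∩Patch 3| = 0.
|Patch 1 ∪ Patch 2 ∪ Patch 3| = 96 − 18 + 0 = 78.00.

78.00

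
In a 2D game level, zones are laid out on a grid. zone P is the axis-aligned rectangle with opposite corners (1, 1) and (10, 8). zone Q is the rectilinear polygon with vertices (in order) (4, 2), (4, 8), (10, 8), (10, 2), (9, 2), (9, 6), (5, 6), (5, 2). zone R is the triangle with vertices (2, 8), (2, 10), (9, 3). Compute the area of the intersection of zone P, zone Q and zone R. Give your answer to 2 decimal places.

1.79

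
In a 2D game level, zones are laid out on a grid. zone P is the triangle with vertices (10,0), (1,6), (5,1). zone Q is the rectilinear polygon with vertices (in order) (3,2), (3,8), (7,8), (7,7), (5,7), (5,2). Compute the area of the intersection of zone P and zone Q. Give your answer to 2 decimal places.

The intersection is the polygon with vertices (5,3.333), (5,2), (4.2,2), (3,3.5), (3,4.667).
By the shoelace formula its area is 3.10.

3.10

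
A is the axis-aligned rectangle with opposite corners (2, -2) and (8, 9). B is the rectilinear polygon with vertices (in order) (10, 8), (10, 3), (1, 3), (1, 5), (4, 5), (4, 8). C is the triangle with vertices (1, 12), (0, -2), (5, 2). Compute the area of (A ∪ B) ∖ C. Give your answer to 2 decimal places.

|A ∪ B| = 78.
|(A ∪ B) ∩ C| = 16.8.
|(A ∪ B) ∖ C| = 78 − 16.8 = 61.20.

61.20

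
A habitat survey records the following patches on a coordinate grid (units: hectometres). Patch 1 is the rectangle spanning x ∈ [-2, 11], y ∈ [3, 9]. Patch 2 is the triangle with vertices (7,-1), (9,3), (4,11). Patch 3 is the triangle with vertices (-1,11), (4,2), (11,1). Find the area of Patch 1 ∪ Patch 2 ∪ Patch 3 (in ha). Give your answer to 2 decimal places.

90.86

By inclusion–exclusion:
Individual areas: |Patch 1| = 78, |Patch 2| = 18, |Patch 3| = 29.
|Patch 1∩Patch 2| = 11.25.
|Patch 1∩Patch 3| = 19.3333.
|Patch 2∩Patch 3| = 7.1108.
|Patch 1∩Patch 2∩Patch 3| = 3.5579.
|Patch 1 ∪ Patch 2 ∪ Patch 3| = 125 − 37.6942 + 3.5579 = 90.86.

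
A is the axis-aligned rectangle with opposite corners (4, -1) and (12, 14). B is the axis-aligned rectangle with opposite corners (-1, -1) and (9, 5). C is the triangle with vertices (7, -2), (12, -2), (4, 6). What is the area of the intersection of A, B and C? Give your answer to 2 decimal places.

13.00

The intersection is the polygon with vertices (5,5), (9,1), (9,-1), (6.625,-1), (4.375,5).
By the shoelace formula its area is 13.00.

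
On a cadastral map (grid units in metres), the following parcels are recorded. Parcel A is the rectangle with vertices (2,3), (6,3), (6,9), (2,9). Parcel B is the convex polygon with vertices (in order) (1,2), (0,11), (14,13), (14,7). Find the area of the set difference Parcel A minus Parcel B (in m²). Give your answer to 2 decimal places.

|Parcel A| = 24, |Parcel A∩Parcel B| = 22.8923.
|Parcel A ∖ Parcel B| = |Parcel A| − |Parcel A∩Parcel B| = 24 − 22.8923 = 1.11.

1.11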